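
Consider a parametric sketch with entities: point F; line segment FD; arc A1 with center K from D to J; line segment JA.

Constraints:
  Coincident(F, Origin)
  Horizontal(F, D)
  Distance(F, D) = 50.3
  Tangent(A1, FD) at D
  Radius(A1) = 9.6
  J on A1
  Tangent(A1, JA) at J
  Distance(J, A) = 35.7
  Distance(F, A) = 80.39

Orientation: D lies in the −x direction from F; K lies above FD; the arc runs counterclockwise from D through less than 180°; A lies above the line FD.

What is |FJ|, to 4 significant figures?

46.50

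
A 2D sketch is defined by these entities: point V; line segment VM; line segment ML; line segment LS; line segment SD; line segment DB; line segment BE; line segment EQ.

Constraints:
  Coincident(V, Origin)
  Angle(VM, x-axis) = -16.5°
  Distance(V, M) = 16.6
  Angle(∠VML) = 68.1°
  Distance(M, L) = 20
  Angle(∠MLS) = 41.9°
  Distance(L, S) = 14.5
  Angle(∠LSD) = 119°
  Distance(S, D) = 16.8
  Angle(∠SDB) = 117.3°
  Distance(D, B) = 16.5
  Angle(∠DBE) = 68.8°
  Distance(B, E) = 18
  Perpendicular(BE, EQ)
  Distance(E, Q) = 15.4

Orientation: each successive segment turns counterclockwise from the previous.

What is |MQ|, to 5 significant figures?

8.5602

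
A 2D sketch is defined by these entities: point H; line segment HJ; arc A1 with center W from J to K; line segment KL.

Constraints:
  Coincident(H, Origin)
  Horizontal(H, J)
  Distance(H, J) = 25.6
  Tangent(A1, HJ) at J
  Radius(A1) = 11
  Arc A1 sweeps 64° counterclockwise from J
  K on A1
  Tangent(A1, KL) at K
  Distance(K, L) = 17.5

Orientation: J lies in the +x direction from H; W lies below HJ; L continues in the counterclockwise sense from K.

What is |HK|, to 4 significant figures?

16.88

H is at the origin; H and J share the same y with |HJ| = 25.6 and J on the +x side, so J = (25.60, 0.000). Since A1 is tangent to HJ there, WJ ⟂ HJ, so W = J + (0, -11) = (25.60, -11.00). On A1, J sits at bearing 90° from W; a 64° counterclockwise sweep puts K at bearing 154°, so K = W + 11.0·(cos 154°, sin 154°) = (15.71, -6.178). Then |HK| = |K − H| = 16.88.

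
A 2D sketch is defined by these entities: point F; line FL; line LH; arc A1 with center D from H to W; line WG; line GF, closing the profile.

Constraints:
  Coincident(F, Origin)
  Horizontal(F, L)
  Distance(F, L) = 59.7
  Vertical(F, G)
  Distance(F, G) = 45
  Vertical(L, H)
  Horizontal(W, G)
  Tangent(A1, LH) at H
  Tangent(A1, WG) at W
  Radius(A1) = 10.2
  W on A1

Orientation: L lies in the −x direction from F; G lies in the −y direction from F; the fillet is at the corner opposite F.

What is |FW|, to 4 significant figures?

66.90

The virtual corner opposite F is at (-59.70, -45.00). Since A1 is tangent to LH there, DH ⟂ LH and A1 meets WG tangentially, so DW is at right angles to WG, with radius 10.2, so the center D sits 10.2 in from both sides at D = (-49.50, -34.80). That places the tangent points at H = (-59.70, -34.80) on LH and W = (-49.50, -45.00) on WG. Then |FW| = |W − F| = 66.90.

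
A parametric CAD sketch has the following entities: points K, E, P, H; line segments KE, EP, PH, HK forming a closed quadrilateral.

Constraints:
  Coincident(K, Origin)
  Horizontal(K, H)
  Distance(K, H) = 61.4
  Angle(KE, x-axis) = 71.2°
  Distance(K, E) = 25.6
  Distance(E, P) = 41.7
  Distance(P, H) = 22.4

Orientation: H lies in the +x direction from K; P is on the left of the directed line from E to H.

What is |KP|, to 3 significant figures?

53.2

K is at the origin; KH is horizontal with |KH| = 61.4 and H in +x, so H = (61.4, 0). KE runs at 71.2° with |KE| = 25.6, so E = (8.25, 24.2). P is determined by |EP| = 41.7 and |PH| = 22.4 together: it lies at the intersection of circle(E, 41.7) and circle(H, 22.4). With |EH| = 58.4, the foot of the radical line on EH is 39.8 from E and the perpendicular offset is √(41.7² − 39.8²) = 12.5. Taking the left-of-EH solution: P = (49.6, 19.1).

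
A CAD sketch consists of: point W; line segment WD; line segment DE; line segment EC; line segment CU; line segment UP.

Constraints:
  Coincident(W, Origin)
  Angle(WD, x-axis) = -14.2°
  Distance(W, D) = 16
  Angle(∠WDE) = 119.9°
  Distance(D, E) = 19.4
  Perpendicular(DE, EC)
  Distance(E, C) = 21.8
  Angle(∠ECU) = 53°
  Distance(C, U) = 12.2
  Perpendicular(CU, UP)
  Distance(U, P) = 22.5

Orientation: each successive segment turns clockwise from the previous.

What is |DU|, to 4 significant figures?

17.39

W is at the origin; WD runs at -14.2° with length 16.0, so D = (15.51, -3.925). ∠WDE = 119.9° gives DE at -74.30° from the x-axis; with |DE| = 19.4, E = (20.76, -22.60). The perpendicularity gives EC at right angles to DE, so EC runs at -164.3°; with |EC| = 21.8, C = (-0.2259, -28.50). ∠ECU = 53.0° gives CU at 68.70° from the x-axis; with |CU| = 12.2, U = (4.206, -17.13). Then |DU| = |U − D| = 17.39.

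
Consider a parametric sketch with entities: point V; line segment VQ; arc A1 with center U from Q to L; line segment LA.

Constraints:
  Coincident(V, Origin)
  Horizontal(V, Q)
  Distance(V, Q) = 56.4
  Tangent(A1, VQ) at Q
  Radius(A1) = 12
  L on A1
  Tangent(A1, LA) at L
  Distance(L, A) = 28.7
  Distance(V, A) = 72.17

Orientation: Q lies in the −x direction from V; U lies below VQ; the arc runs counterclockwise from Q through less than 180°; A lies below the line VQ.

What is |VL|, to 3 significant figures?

69.6

Checks: ∠(UQ, QV) = 90.00° ✓; |UQ| = 12.00 ✓; |UL| = 12.00 ✓; ∠(UL, LA) = 90.00° ✓; |LA| = 28.70 ✓; |VA| = 72.17 ✓.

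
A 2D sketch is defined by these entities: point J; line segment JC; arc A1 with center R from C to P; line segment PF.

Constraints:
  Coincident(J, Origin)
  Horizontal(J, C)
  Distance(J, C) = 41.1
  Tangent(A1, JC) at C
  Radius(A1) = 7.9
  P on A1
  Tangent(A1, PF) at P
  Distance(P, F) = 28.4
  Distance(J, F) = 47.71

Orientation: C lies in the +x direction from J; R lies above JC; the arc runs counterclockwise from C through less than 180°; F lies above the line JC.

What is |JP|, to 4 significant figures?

49.19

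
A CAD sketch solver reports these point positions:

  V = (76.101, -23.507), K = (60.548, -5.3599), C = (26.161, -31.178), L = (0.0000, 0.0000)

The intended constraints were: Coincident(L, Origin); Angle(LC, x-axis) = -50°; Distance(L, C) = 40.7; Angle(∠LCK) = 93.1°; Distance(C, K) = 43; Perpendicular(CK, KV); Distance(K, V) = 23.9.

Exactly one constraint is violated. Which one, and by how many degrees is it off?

Perpendicular(CK, KV) — off by 3.70°.

L = (0.00, 0.00) ✓; LC at -50.00° ✓; |LC| = 40.70 ✓; ∠LCK = 93.10° ✓; |CK| = 43.00 ✓; ∠(CK, KV) = 86.30° ✗; |KV| = 23.90 ✓.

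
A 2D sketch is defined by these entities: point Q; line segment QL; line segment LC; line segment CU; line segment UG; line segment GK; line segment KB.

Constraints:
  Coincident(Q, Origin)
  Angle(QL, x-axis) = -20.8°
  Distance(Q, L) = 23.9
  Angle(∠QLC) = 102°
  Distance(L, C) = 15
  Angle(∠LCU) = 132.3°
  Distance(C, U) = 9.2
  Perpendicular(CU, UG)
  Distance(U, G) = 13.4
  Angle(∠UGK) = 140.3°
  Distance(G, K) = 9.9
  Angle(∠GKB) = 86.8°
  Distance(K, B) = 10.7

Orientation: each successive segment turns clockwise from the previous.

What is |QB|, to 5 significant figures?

18.945

Q is at the origin; QL runs at -20.8° with length 23.9, so L = (22.342, -8.4871). ∠QLC = 102.0° gives LC at -98.800° from the x-axis; with |LC| = 15.0, C = (20.048, -23.310). ∠LCU = 132.3° gives CU at -146.50° from the x-axis; with |CU| = 9.2, U = (12.376, -28.388). CU ⟂ UG, so UG runs at 123.50°; with |UG| = 13.4, G = (4.9798, -17.214). ∠UGK = 140.3° gives GK at 83.800° from the x-axis; with |GK| = 9.9, K = (6.0490, -7.3721). ∠GKB = 86.8° gives KB at -9.4000° from the x-axis; with |KB| = 10.7, B = (16.605, -9.1197). Then |QB| = |B − Q| = 18.945.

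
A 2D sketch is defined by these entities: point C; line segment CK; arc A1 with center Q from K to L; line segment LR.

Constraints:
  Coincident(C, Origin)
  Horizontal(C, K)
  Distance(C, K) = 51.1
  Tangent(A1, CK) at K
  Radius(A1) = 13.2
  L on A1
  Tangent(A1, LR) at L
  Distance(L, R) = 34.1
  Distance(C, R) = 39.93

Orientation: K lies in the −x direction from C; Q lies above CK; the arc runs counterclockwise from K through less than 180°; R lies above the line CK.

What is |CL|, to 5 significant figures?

40.600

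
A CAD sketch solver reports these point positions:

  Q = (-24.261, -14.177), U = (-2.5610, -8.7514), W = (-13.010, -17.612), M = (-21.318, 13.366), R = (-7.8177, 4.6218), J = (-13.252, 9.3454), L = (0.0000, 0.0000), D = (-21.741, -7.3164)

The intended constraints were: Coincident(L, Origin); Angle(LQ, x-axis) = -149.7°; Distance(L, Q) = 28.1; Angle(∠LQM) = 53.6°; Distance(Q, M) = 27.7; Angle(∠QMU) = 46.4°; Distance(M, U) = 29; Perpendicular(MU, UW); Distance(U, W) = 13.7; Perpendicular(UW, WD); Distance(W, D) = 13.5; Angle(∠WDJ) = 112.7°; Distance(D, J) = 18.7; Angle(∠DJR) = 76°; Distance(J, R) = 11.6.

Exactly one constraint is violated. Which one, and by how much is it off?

Distance(J, R) = 11.6 — off by 4.40.

L = (0.00, 0.00) ✓; LQ at -149.7° ✓; |LQ| = 28.10 ✓; ∠LQM = 53.60° ✓; |QM| = 27.70 ✓; ∠QMU = 46.40° ✓; |MU| = 29.00 ✓; ∠(MU, UW) = 90.00° ✓; |UW| = 13.70 ✓; ∠(UW, WD) = 90.00° ✓; |WD| = 13.50 ✓; ∠WDJ = 112.7° ✓; |DJ| = 18.70 ✓; ∠DJR = 76.00° ✓; |JR| = 7.200 ✗.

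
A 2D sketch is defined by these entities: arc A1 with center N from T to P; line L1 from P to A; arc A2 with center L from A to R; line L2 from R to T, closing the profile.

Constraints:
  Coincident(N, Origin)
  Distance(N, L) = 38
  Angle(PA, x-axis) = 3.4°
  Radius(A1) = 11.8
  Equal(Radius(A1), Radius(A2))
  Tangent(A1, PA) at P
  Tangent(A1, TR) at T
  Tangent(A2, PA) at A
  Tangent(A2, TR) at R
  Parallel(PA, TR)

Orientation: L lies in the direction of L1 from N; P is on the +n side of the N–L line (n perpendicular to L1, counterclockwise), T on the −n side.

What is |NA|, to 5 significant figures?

39.790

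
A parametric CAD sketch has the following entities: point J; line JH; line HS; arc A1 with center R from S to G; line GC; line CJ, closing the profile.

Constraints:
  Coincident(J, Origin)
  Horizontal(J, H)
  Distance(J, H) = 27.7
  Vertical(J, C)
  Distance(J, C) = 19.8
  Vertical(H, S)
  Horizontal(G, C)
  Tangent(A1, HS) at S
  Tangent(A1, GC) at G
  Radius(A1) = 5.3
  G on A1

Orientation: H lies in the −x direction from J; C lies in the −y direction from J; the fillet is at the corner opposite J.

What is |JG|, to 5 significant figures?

29.896

J is at the origin; J and H share the same y with |JH| = 27.7 and H on the −x side, so H = (-27.700, 0.0000). J and C share the same x with |JC| = 19.8 and C on the −y side, so C = (0.0000, -19.800). The virtual corner opposite J is at (-27.700, -19.800). Tangency of A1 to HS means the radius RS is perpendicular to HS and tangency of A1 to GC means the radius RG is perpendicular to GC, with radius 5.3, so the center R sits 5.3 in from both sides at R = (-22.400, -14.500). That places the tangent points at S = (-27.700, -14.500) on HS and G = (-22.400, -19.800) on GC. Then |JG| = |G − J| = 29.896.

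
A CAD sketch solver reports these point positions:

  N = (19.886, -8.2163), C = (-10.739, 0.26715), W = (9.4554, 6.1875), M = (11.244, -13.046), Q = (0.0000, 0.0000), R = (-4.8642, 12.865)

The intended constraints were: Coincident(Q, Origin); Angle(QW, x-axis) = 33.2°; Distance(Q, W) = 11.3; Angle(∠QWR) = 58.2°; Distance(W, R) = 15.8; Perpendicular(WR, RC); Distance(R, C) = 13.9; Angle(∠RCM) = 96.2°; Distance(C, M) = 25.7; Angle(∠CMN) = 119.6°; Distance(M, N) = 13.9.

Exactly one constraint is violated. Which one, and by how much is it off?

Distance(M, N) = 13.9 — off by 4.00.

Q = (0.00, 0.00) ✓; QW at 33.20° ✓; |QW| = 11.30 ✓; ∠QWR = 58.20° ✓; |WR| = 15.80 ✓; ∠(WR, RC) = 90.00° ✓; |RC| = 13.90 ✓; ∠RCM = 96.20° ✓; |CM| = 25.70 ✓; ∠CMN = 119.6° ✓; |MN| = 9.900 ✗.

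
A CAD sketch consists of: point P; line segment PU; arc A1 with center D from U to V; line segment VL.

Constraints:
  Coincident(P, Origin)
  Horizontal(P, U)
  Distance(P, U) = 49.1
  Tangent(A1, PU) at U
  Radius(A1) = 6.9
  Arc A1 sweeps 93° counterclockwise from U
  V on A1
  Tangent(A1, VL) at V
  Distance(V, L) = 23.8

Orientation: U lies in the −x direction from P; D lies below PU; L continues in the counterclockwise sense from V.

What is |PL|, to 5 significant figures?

62.927

P is at the origin; P and U share the same y with |PU| = 49.1 and U on the −x side, so U = (-49.100, 0.0000). A1 meets PU tangentially, so DU is at right angles to PU, so D = U + (0, -6.9) = (-49.100, -6.9000). On A1, U sits at bearing 90° from D; a 93° counterclockwise sweep puts V at bearing 183°, so V = D + 6.9·(cos 183°, sin 183°) = (-55.991, -7.2611). A1 meets VL tangentially, so DV is at right angles to VL, so VL runs along (−sin 183°, cos 183°); with |VL| = 23.8, L = (-54.745, -31.029). Then |PL| = |L − P| = 62.927.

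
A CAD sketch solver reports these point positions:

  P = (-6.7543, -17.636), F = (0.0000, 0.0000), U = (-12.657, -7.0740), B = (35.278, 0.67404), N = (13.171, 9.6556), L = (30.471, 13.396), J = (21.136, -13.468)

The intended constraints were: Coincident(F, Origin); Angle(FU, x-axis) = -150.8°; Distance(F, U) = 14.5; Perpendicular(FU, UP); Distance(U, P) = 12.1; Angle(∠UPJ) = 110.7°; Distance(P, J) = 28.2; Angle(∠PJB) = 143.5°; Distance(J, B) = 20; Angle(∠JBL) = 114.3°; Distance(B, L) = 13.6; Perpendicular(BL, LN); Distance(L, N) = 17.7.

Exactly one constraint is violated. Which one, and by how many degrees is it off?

Perpendicular(BL, LN) — off by 8.50°.

F = (0.00, 0.00) ✓; FU at -150.8° ✓; |FU| = 14.50 ✓; ∠(FU, UP) = 90.00° ✓; |UP| = 12.10 ✓; ∠UPJ = 110.7° ✓; |PJ| = 28.20 ✓; ∠PJB = 143.5° ✓; |JB| = 20.00 ✓; ∠JBL = 114.3° ✓; |BL| = 13.60 ✓; ∠(BL, LN) = 81.50° ✗; |LN| = 17.70 ✓.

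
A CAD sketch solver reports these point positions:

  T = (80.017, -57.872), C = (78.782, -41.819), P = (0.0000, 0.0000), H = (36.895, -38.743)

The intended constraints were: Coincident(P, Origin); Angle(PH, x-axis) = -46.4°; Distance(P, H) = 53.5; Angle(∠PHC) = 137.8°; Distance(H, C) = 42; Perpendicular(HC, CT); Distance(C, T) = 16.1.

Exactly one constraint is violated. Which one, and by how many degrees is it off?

Perpendicular(HC, CT) — off by 8.60°.

P = (0.00, 0.00) ✓; PH at -46.40° ✓; |PH| = 53.50 ✓; ∠PHC = 137.8° ✓; |HC| = 42.00 ✓; ∠(HC, CT) = 81.40° ✗; |CT| = 16.10 ✓.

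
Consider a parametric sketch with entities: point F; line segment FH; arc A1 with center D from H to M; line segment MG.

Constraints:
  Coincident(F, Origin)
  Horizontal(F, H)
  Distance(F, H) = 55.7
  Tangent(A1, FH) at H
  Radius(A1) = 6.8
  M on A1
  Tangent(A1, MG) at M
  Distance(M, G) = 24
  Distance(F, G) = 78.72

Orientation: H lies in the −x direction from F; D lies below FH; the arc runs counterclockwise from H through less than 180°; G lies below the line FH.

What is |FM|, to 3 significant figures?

61.2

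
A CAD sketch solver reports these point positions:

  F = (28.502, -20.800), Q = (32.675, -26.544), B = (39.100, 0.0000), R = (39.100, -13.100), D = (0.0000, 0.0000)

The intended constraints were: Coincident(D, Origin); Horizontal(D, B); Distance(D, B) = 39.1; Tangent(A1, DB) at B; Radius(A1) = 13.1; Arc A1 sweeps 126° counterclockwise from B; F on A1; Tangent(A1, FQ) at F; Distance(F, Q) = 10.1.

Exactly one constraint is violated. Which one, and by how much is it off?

Distance(F, Q) = 10.1 — off by 3.00.

D = (0.00, 0.00) ✓; D.y = 0.00, B.y = 0.00 ✓; |DB| = 39.10 ✓; ∠(RB, BD) = 90.00° ✓; |RB| = 13.10 ✓; bearing(R→F) − bearing(R→B) = 126.0° ✓; |RF| = 13.10 ✓; ∠(RF, FQ) = 90.00° ✓; |FQ| = 7.100 ✗.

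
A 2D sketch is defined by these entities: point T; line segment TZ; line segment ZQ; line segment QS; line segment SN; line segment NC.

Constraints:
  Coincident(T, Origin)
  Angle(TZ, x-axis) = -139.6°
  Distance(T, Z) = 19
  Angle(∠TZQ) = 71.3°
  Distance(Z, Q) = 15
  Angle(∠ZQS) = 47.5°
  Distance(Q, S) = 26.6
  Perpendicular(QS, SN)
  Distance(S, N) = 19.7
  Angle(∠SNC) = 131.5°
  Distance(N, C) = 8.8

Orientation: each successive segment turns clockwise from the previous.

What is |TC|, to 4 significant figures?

31.13

The perpendicularity gives SN at right angles to QS, so SN runs at -110.8°; with |SN| = 19.7, N = (-2.145, -26.24). ∠SNC = 131.5° gives NC at -159.3° from the x-axis; with |NC| = 8.8, C = (-10.38, -29.35). Then |TC| = |C − T| = 31.13.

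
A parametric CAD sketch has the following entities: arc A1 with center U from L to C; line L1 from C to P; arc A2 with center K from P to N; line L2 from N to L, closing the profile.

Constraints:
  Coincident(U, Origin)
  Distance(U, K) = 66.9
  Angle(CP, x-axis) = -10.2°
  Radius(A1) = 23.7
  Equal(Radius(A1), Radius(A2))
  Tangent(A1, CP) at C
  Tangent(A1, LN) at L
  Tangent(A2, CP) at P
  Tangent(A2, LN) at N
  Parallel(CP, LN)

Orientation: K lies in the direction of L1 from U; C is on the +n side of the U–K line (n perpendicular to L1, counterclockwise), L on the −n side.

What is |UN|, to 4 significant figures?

70.97

The slot axis is L1's direction at -10.2°, so u = (cos -10.2°, sin -10.2°) = (0.9842, -0.1771) and n = (−sin -10.2°, cos -10.2°) = (0.1771, 0.9842). U is at the origin and K lies 66.9 along u from U, so K = 66.9·u = (65.84, -11.85). Tangency of A1 to both parallel lines with radius 23.7 puts C and L at U ± 23.7·n: C = (4.197, 23.33), L = (-4.197, -23.33). Equal radii place P and N the same way about K: P = K + 23.7·n = (70.04, 11.48), N = K − 23.7·n = (61.65, -35.17). Then |UN| = |N − U| = 70.97.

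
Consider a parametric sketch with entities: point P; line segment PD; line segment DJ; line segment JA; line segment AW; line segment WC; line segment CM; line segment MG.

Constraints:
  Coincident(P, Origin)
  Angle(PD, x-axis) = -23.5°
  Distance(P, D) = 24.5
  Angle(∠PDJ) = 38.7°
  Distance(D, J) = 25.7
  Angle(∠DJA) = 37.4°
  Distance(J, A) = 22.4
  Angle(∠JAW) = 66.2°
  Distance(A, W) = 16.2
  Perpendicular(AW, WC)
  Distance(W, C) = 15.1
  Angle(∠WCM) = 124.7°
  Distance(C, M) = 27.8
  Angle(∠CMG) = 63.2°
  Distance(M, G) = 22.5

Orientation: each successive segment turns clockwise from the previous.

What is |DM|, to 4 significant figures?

41.55

P is at the origin; PD runs at -23.5° with length 24.5, so D = (22.47, -9.769). ∠PDJ = 38.7° gives DJ at -164.8° from the x-axis; with |DJ| = 25.7, J = (-2.333, -16.51). ∠DJA = 37.4° gives JA at 52.60° from the x-axis; with |JA| = 22.4, A = (11.27, 1.287). ∠JAW = 66.2° gives AW at -61.20° from the x-axis; with |AW| = 16.2, W = (19.08, -12.91). The perpendicularity gives WC at right angles to AW, so WC runs at -151.2°; with |WC| = 15.1, C = (5.844, -20.18). ∠WCM = 124.7° gives CM at 153.5° from the x-axis; with |CM| = 27.8, M = (-19.03, -7.779). Then |DM| = |M − D| = 41.55.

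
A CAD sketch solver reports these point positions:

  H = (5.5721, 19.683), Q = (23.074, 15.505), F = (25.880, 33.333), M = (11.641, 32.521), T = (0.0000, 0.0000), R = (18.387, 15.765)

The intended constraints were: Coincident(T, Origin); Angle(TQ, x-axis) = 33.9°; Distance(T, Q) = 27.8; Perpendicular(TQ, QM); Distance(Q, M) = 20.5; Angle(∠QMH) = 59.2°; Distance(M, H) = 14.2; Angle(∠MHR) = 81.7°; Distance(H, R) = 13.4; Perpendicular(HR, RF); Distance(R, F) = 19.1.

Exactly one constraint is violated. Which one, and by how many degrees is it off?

Perpendicular(HR, RF) — off by 6.10°.

T = (0.00, 0.00) ✓; TQ at 33.90° ✓; |TQ| = 27.80 ✓; ∠(TQ, QM) = 90.00° ✓; |QM| = 20.50 ✓; ∠QMH = 59.20° ✓; |MH| = 14.20 ✓; ∠MHR = 81.70° ✓; |HR| = 13.40 ✓; ∠(HR, RF) = 83.90° ✗; |RF| = 19.10 ✓.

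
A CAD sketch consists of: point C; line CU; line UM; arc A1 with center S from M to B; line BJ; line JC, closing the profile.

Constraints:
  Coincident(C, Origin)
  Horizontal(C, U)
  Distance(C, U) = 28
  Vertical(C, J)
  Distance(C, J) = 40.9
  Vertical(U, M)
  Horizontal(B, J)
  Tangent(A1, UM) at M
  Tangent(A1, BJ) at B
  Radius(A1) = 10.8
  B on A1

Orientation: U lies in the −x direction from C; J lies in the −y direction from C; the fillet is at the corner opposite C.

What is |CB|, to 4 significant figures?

44.37

The virtual corner opposite C is at (-28.00, -40.90). Since A1 is tangent to UM there, SM ⟂ UM and the tangent condition forces SB to be normal to BJ, with radius 10.8, so the center S sits 10.8 in from both sides at S = (-17.20, -30.10). That places the tangent points at M = (-28.00, -30.10) on UM and B = (-17.20, -40.90) on BJ. Then |CB| = |B − C| = 44.37.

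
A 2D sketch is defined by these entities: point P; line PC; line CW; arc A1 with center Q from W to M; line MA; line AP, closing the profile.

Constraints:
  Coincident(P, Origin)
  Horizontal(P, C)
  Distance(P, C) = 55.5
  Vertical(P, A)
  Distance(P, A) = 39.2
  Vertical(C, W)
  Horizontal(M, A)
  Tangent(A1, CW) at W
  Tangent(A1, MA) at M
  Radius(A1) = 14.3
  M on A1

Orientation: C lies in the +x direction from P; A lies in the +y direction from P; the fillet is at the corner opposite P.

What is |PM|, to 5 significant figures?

56.869

P is at the origin; PC is horizontal with |PC| = 55.5 and C on the +x side, so C = (55.500, 0.0000). PA is vertical with |PA| = 39.2 and A on the +y side, so A = (0.0000, 39.200). The virtual corner opposite P is at (55.500, 39.200). Tangency of A1 to CW means the radius QW is perpendicular to CW and the tangent condition forces QM to be normal to MA, with radius 14.3, so the center Q sits 14.3 in from both sides at Q = (41.200, 24.900). That places the tangent points at W = (55.500, 24.900) on CW and M = (41.200, 39.200) on MA. Then |PM| = |M − P| = 56.869.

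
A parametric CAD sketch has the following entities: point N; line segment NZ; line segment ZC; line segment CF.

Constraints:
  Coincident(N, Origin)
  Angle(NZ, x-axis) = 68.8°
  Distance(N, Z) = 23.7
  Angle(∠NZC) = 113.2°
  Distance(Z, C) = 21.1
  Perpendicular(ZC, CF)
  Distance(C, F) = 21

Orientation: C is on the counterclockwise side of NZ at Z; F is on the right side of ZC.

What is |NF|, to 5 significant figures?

52.505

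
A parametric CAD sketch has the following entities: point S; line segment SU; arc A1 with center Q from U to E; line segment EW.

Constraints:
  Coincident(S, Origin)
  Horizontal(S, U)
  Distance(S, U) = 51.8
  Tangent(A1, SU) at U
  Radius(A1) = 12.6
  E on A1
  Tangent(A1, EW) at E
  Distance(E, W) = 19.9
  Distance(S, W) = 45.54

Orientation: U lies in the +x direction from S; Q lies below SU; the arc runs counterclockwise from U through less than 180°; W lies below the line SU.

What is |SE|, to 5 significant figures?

40.711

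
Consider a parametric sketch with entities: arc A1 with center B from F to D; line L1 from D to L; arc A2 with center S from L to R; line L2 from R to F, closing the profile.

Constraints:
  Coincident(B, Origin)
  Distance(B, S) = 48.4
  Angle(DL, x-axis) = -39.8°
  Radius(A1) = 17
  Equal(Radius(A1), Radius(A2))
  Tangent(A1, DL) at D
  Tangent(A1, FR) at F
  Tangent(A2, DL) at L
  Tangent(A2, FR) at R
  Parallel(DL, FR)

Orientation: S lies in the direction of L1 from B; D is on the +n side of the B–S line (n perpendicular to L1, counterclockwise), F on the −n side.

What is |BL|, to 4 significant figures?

51.30

Tangency of A1 to both parallel lines with radius 17.0 puts D and F at B ± 17.0·n: D = (10.88, 13.06), F = (-10.88, -13.06). Equal radii place L and R the same way about S: L = S + 17.0·n = (48.07, -17.92), R = S − 17.0·n = (26.30, -44.04). Then |BL| = |L − B| = 51.30.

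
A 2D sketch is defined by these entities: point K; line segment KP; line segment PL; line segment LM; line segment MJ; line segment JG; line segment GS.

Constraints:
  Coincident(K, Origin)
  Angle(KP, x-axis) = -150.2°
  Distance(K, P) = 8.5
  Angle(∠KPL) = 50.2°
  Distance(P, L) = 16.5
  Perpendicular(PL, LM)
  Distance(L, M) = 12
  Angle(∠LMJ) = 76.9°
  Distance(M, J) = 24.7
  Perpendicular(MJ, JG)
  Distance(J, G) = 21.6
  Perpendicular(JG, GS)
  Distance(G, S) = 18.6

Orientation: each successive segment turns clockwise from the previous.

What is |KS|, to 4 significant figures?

19.69

MJ ⟂ JG, so JG runs at 156.9°; with |JG| = 21.6, G = (-22.25, -4.304). The perpendicularity gives GS at right angles to JG, so GS runs at 66.90°; with |GS| = 18.6, S = (-14.95, 12.80). Then |KS| = |S − K| = 19.69.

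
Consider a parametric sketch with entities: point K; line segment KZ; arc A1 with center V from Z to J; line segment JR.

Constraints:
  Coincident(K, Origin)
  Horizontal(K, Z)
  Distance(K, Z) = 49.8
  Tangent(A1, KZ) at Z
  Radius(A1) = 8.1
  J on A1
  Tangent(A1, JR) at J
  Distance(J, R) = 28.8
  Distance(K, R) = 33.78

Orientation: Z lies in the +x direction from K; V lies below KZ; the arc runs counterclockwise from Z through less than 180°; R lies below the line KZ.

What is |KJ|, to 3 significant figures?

44.0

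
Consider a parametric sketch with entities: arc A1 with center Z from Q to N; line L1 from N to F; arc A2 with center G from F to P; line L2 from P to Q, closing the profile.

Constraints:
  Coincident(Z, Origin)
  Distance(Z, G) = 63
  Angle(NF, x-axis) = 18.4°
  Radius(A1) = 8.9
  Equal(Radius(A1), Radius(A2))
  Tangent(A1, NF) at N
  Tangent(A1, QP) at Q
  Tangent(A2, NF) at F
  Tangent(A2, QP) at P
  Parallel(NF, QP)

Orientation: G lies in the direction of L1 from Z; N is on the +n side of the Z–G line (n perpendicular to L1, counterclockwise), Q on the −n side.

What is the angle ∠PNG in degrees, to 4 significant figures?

7.736°

Tangency of A1 to both parallel lines with radius 8.9 puts N and Q at Z ± 8.9·n: N = (-2.809, 8.445), Q = (2.809, -8.445). Equal radii place F and P the same way about G: F = G + 8.9·n = (56.97, 28.33), P = G − 8.9·n = (62.59, 11.44). Then cos ∠PNG = NP·NG / (|NP||NG|), giving 7.736°.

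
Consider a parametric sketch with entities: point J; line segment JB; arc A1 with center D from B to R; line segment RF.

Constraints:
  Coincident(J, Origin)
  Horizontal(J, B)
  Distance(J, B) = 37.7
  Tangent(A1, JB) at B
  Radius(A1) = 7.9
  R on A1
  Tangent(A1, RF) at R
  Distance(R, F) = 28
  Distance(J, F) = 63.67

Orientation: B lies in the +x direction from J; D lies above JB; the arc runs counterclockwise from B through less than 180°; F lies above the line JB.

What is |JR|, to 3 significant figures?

45.3

J is at the origin; JB is horizontal with |JB| = 37.7 and B on the +x side, so B = (37.7, 0.00). The tangent condition forces DB to be normal to JB, so D = B + (0, 7.9) = (37.7, 7.90). Since DR ⟂ RF (tangency), |DF| = √(7.9² + 28.0²) = 29.1 regardless of where R sits on A1. So F lies on both circle(J, 63.67) and circle(D, 29.1); the above-JB intersection is F = (55.8, 30.7). R is the foot of the tangent from F: R = (45.0, 4.85).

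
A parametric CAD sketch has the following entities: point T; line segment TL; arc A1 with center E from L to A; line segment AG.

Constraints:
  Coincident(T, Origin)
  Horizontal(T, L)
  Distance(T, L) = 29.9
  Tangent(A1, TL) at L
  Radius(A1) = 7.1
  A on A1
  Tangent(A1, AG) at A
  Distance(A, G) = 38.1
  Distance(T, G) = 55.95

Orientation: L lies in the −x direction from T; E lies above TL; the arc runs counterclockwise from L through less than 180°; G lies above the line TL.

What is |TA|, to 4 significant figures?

24.63

Checks: ∠(EL, LT) = 90.00° ✓; |EL| = 7.100 ✓; |EA| = 7.100 ✓; ∠(EA, AG) = 90.00° ✓; |AG| = 38.10 ✓; |TG| = 55.95 ✓.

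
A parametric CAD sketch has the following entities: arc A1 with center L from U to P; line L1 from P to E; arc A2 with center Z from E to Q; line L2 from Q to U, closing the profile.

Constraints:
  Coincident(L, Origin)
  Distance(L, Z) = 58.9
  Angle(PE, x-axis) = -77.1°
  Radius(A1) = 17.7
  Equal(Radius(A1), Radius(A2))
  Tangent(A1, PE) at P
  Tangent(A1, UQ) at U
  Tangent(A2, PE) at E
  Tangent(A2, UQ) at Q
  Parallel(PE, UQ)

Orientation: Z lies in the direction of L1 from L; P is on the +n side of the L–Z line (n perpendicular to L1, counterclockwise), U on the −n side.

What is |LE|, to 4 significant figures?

61.50

The slot axis is L1's direction at -77.1°, so u = (cos -77.1°, sin -77.1°) = (0.2233, -0.9748) and n = (−sin -77.1°, cos -77.1°) = (0.9748, 0.2233). L is at the origin and Z lies 58.9 along u from L, so Z = 58.9·u = (13.15, -57.41). Tangency of A1 to both parallel lines with radius 17.7 puts P and U at L ± 17.7·n: P = (17.25, 3.952), U = (-17.25, -3.952). Equal radii place E and Q the same way about Z: E = Z + 17.7·n = (30.40, -53.46), Q = Z − 17.7·n = (-4.104, -61.36). Then |LE| = |E − L| = 61.50.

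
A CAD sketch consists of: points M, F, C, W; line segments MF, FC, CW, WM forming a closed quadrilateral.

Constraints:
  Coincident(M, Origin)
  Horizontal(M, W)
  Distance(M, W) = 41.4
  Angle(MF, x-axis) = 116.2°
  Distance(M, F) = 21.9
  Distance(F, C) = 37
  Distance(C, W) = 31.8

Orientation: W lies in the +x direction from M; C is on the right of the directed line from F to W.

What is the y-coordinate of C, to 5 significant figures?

-10.722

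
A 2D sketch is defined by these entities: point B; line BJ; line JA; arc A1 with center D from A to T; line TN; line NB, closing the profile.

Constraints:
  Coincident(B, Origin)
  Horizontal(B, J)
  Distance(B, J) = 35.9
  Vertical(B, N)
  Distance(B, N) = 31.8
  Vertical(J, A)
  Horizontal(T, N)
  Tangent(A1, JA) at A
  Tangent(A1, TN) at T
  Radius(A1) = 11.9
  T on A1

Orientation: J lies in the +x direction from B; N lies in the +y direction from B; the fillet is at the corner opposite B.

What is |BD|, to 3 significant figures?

31.2

B is at the origin; B and J share the same y with |BJ| = 35.9 and J on the +x side, so J = (35.9, 0.00). B and N share the same x with |BN| = 31.8 and N on the +y side, so N = (0.00, 31.8). The virtual corner opposite B is at (35.9, 31.8). Since A1 is tangent to JA there, DA ⟂ JA and A1 meets TN tangentially, so DT is at right angles to TN, with radius 11.9, so the center D sits 11.9 in from both sides at D = (24.0, 19.9). Then |BD| = |D − B| = 31.2.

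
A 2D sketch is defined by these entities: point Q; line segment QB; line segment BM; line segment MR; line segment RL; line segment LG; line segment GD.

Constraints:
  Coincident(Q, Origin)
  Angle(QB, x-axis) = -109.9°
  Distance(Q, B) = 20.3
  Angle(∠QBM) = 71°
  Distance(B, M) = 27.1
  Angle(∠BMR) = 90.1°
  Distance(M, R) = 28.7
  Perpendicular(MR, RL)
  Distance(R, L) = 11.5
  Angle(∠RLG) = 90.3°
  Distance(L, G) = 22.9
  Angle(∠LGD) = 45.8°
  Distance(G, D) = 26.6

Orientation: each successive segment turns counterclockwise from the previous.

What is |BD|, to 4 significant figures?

42.31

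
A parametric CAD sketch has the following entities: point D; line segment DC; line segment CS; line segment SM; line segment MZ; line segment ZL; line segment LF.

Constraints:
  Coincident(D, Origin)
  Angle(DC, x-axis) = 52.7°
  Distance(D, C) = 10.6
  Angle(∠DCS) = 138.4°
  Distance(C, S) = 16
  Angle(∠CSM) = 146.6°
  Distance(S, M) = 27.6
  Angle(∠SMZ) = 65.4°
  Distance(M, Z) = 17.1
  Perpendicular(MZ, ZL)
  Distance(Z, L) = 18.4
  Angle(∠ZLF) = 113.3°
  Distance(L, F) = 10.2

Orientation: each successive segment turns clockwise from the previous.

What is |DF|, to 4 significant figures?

29.32

D is at the origin; DC runs at 52.7° with length 10.6, so C = (6.423, 8.432). ∠DCS = 138.4° gives CS at 11.10° from the x-axis; with |CS| = 16.0, S = (22.12, 11.51). ∠CSM = 146.6° gives SM at -22.30° from the x-axis; with |SM| = 27.6, M = (47.66, 1.039). ∠SMZ = 65.4° gives MZ at -136.9° from the x-axis; with |MZ| = 17.1, Z = (35.17, -10.64). The perpendicularity gives ZL at right angles to MZ, so ZL runs at 133.1°; with |ZL| = 18.4, L = (22.60, 2.790). ∠ZLF = 113.3° gives LF at 66.40° from the x-axis; with |LF| = 10.2, F = (26.69, 12.14). Then |DF| = |F − D| = 29.32.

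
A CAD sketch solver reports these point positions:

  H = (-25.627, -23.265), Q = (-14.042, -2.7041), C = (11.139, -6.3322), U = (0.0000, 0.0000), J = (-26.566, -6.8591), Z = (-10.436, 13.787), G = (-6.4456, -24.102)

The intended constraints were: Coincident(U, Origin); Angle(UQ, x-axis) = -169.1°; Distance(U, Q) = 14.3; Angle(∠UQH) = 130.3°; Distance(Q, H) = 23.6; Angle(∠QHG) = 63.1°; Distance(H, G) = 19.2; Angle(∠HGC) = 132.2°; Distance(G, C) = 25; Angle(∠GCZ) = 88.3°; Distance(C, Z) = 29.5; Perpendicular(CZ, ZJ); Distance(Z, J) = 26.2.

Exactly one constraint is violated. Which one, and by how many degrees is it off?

Perpendicular(CZ, ZJ) — off by 5.00°.

U = (0.00, 0.00) ✓; UQ at -169.1° ✓; |UQ| = 14.30 ✓; ∠UQH = 130.3° ✓; |QH| = 23.60 ✓; ∠QHG = 63.10° ✓; |HG| = 19.20 ✓; ∠HGC = 132.2° ✓; |GC| = 25.00 ✓; ∠GCZ = 88.30° ✓; |CZ| = 29.50 ✓; ∠(CZ, ZJ) = 95.00° ✗; |ZJ| = 26.20 ✓.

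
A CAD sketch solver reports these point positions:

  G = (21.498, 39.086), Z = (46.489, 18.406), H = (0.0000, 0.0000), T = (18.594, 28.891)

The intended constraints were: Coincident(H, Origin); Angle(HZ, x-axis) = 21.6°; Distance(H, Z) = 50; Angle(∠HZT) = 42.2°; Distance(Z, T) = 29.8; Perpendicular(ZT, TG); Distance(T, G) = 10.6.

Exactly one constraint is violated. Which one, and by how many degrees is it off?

Perpendicular(ZT, TG) — off by 4.70°.

H = (0.00, 0.00) ✓; HZ at 21.60° ✓; |HZ| = 50.00 ✓; ∠HZT = 42.20° ✓; |ZT| = 29.80 ✓; ∠(ZT, TG) = 85.30° ✗; |TG| = 10.60 ✓.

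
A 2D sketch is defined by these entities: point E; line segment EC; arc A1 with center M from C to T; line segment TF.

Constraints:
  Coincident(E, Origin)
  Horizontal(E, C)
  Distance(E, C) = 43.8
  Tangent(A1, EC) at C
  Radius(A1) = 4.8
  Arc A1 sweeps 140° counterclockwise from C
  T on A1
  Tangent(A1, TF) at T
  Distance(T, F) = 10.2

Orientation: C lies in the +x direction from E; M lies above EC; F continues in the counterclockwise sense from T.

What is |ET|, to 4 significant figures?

47.65

A1 meets EC tangentially, so MC is at right angles to EC, so M = C + (0, 4.8) = (43.80, 4.800). On A1, C sits at bearing -90° from M; a 140° counterclockwise sweep puts T at bearing 50°, so T = M + 4.8·(cos 50°, sin 50°) = (46.89, 8.477). Then |ET| = |T − E| = 47.65.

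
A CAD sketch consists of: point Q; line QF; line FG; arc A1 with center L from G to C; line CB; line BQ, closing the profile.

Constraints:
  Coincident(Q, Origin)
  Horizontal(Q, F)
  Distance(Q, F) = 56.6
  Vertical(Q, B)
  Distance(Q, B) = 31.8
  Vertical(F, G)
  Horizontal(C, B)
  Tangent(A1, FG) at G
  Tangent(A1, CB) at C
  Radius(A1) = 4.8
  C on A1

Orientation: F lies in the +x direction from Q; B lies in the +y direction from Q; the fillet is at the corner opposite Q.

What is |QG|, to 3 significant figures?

62.7

The virtual corner opposite Q is at (56.6, 31.8). The tangent condition forces LG to be normal to FG and the tangent condition forces LC to be normal to CB, with radius 4.8, so the center L sits 4.8 in from both sides at L = (51.8, 27.0). That places the tangent points at G = (56.6, 27.0) on FG and C = (51.8, 31.8) on CB. Then |QG| = |G − Q| = 62.7.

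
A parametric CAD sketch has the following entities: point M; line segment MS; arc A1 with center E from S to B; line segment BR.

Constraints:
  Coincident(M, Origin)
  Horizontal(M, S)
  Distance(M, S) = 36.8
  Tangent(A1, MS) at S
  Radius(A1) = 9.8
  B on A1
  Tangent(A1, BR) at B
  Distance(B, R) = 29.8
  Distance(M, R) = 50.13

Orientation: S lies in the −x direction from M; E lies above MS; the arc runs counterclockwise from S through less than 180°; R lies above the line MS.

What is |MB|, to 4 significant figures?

29.07

Checks: |ES| = 9.800 ✓; |EB| = 9.800 ✓; ∠(EB, BR) = 90.00° ✓; |BR| = 29.80 ✓; |MR| = 50.13 ✓.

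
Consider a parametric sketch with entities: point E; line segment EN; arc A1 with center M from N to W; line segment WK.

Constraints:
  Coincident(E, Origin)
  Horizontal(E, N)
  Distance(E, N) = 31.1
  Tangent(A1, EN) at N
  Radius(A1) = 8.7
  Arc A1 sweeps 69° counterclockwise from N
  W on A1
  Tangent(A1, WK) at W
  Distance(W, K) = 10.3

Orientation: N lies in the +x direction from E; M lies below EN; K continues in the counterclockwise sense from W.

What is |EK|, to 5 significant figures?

24.555

E is at the origin; EN is horizontal with |EN| = 31.1 and N on the +x side, so N = (31.100, 0.0000). The tangent condition forces MN to be normal to EN, so M = N + (0, -8.7) = (31.100, -8.7000). On A1, N sits at bearing 90° from M; a 69° counterclockwise sweep puts W at bearing 159°, so W = M + 8.7·(cos 159°, sin 159°) = (22.978, -5.5822). Tangency of A1 to WK means the radius MW is perpendicular to WK, so WK runs along (−sin 159°, cos 159°); with |WK| = 10.3, K = (19.287, -15.198). Then |EK| = |K − E| = 24.555.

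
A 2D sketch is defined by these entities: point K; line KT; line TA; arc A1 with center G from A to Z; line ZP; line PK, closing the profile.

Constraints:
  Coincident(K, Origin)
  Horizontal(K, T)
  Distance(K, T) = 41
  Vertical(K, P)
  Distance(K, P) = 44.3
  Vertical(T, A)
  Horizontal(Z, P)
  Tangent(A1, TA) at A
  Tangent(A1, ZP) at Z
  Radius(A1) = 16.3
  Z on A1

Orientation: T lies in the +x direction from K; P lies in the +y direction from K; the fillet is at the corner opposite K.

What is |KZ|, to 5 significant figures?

50.721

K is at the origin; K and T share the same y with |KT| = 41.0 and T on the +x side, so T = (41.000, 0.0000). K and P share the same x with |KP| = 44.3 and P on the +y side, so P = (0.0000, 44.300). The virtual corner opposite K is at (41.000, 44.300). Since A1 is tangent to TA there, GA ⟂ TA and A1 meets ZP tangentially, so GZ is at right angles to ZP, with radius 16.3, so the center G sits 16.3 in from both sides at G = (24.700, 28.000). That places the tangent points at A = (41.000, 28.000) on TA and Z = (24.700, 44.300) on ZP. Then |KZ| = |Z − K| = 50.721.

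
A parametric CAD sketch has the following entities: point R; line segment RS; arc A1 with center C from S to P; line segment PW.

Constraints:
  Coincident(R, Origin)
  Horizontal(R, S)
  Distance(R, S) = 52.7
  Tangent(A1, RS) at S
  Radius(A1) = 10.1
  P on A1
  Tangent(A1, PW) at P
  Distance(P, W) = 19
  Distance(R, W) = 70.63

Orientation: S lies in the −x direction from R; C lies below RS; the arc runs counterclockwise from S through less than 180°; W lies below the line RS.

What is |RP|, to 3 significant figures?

63.4

Checks: |CP| = 10.10 ✓; ∠(CP, PW) = 90.00° ✓; |PW| = 19.00 ✓; |RW| = 70.63 ✓.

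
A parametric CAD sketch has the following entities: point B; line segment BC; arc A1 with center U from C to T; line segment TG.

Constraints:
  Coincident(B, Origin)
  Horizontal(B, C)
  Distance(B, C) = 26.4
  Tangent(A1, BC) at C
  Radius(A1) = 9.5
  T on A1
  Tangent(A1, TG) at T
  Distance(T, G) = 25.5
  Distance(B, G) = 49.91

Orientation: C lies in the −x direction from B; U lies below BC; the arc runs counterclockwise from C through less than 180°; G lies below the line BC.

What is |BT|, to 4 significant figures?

37.18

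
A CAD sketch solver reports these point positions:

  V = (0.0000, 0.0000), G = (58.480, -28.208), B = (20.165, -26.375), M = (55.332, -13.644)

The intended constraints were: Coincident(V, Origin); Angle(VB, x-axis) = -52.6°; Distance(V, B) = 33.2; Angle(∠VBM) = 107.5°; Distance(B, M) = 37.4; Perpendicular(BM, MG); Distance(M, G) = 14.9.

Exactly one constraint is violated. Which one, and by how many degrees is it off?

Perpendicular(BM, MG) — off by 7.70°.

V = (0.00, 0.00) ✓; VB at -52.60° ✓; |VB| = 33.20 ✓; ∠VBM = 107.5° ✓; |BM| = 37.40 ✓; ∠(BM, MG) = 97.70° ✗; |MG| = 14.90 ✓.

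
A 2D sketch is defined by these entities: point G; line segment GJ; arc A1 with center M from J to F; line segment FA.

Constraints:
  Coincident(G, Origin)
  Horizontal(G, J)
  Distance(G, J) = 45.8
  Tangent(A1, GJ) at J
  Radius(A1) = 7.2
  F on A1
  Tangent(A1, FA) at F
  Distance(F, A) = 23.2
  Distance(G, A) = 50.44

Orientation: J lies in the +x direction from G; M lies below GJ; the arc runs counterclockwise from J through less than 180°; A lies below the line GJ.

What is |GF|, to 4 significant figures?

39.36

Checks: ∠(MJ, JG) = 90.00° ✓; |MJ| = 7.200 ✓; |MF| = 7.200 ✓; ∠(MF, FA) = 90.00° ✓; |FA| = 23.20 ✓; |GA| = 50.44 ✓.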